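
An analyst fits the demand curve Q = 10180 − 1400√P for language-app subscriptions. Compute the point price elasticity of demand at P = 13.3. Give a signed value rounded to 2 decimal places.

-0.50

dQ/dP = −1400/(2√P) = -191.943. At P = 13.3, Q = 5074.32.
Ed = (dQ/dP)·(P/Q) = (-191.943) × (13.3/5074.32) = -0.5030…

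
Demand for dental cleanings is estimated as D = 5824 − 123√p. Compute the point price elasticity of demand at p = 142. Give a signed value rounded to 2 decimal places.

-0.17

dD/dp = −123/(2√p) = -5.16097. At p = 142, D = 4358.29.
Ed = (dD/dp)·(p/D) = (-5.16097) × (142/4358.29) = -0.1681…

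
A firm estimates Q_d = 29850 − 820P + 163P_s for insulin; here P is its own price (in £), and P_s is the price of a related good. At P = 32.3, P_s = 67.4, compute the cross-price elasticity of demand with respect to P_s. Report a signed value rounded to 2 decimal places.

0.77

At the given values, Q_d = 29850 − 820(32.3) + 163(67.4) = 14350.2.
∂Q_d/∂P_s = 163.
E = (163) × (67.4/14350.2) = 0.7655…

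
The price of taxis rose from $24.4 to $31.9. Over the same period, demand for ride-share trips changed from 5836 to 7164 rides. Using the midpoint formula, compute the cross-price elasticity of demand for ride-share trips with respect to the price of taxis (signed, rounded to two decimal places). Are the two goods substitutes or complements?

0.77; substitutes

%ΔQ_{ride-share trips} = (7164 − 5836)/avg = 1328/6500 = 0.204307…
%ΔP_{taxis} = (31.9 − 24.4)/avg = 7.5/28.15 = 0.266429…
E_cross = (1328/6500) / (7.5/28.15) = 0.7668…
E_cross > 0 ⇒ the goods are substitutes.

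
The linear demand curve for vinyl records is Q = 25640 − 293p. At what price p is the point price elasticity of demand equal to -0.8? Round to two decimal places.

Ed = −293p/(25640 − 293p). Set this equal to -0.8:
293p = 0.8·(25640 − 293p) ⇒ 293p(1 + 0.8) = 0.8·25640
p = 0.8·25640 / (293·1.8) = 38.8926…

38.89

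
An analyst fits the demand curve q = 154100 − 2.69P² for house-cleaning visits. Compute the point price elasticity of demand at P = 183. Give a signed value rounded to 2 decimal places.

-2.81

dq/dP = −2·2.69·P = -984.54. At P = 183, q = 64014.59.
Ed = (dq/dP)·(P/q) = (-984.54) × (183/64014.59) = -2.8145…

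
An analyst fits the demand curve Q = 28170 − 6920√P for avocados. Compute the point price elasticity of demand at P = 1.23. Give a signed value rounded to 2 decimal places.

-0.19

dQ/dP = −6920/(2√P) = -3119.78. At P = 1.23, Q = 20495.3.
Ed = (dQ/dP)·(P/Q) = (-3119.78) × (1.23/20495.3) = -0.1872…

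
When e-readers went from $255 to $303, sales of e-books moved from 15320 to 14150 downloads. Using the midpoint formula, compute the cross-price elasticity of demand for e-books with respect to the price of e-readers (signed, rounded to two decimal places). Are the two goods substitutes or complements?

%ΔQ_{e-books} = (14150 − 15320)/avg = -1170/14735 = -0.079402…
%ΔP_{e-readers} = (303 − 255)/avg = 48/279 = 0.172043…
E_cross = (-1170/14735) / (48/279) = -0.4615…
E_cross < 0 ⇒ the goods are complements.

-0.46; complements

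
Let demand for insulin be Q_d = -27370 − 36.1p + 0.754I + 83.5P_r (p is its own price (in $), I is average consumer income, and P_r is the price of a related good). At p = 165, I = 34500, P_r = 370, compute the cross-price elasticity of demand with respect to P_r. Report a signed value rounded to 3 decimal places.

1.310

At the given values, Q_d = -27370 − 36.1(165) + 0.754(34500) + 83.5(370) = 23581.5.
∂Q_d/∂P_r = 83.5.
E = (83.5) × (370/23581.5) = 1.31013…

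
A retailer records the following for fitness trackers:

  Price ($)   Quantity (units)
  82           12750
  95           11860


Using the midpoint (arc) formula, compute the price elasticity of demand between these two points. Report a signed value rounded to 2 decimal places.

%ΔQ = (11860 − 12750) / [(12750 + 11860)/2] = -890/12305 = -0.072328…
%ΔP = (95 − 82) / [(82 + 95)/2] = 13/88.5 = 0.146892…
Arc Ed = %ΔQ / %ΔP = (-890/12305) / (13/88.5) = -0.4923…

-0.49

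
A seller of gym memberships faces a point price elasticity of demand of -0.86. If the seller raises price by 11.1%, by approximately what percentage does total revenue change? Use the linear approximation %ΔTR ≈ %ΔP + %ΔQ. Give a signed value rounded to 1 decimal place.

%ΔQ ≈ Ed × %ΔP = (-0.86) × (+11.1%) = -9.5460%
%ΔTR ≈ %ΔP + %ΔQ = (+11.1%) + (-9.5460%) = +1.5540%

+1.6%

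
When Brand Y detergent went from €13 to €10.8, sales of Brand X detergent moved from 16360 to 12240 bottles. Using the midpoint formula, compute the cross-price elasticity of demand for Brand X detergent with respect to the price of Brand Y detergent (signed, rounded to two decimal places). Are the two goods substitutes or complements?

%ΔQ_{Brand X detergent} = (12240 − 16360)/avg = -4120/14300 = -0.288111…
%ΔP_{Brand Y detergent} = (10.8 − 13)/avg = -2.2/11.9 = -0.184873…
E_cross = (-4120/14300) / (-2.2/11.9) = 1.5584…
E_cross > 0 ⇒ the goods are substitutes.

1.56; substitutes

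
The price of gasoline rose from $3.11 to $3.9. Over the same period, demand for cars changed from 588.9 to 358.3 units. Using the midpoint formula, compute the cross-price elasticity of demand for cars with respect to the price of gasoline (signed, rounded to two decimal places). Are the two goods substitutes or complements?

-2.16; complements

%ΔQ_{cars} = (358.3 − 588.9)/avg = -230.6/473.6 = -0.486908…
%ΔP_{gasoline} = (3.9 − 3.11)/avg = 0.79/3.505 = 0.225392…
E_cross = (-230.6/473.6) / (0.79/3.505) = -2.1602…
E_cross < 0 ⇒ the goods are complements.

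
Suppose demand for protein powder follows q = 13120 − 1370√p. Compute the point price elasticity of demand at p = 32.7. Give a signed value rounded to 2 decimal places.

-0.74

dq/dp = −1370/(2√p) = -119.789. At p = 32.7, q = 5285.8.
Ed = (dq/dp)·(p/q) = (-119.789) × (32.7/5285.8) = -0.7410…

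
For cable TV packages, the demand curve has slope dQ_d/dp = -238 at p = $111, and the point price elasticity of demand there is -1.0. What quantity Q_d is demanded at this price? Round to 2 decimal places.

Ed = (dQ_d/dp)·(p/Q_d) ⇒ Q_d = (dQ_d/dp)·p/Ed = (-238)·111/(-1.0) = 26418

26418.00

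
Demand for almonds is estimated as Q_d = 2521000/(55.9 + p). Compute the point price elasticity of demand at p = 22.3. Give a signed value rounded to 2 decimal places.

-0.29

dQ_d/dp = −2521000/(55.9 + p)² = -412.249. At p = 22.3, Q_d = 32237.9.
Ed = (dQ_d/dp)·(p/Q_d) = (-412.249) × (22.3/32237.9) = -0.2851…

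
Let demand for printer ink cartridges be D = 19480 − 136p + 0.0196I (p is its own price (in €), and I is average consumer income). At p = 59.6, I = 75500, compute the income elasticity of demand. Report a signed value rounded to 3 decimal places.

0.115

At the given values, D = 19480 − 136(59.6) + 0.0196(75500) = 12854.2.
∂D/∂I = 0.0196.
E = (0.0196) × (75500/12854.2) = 0.11512…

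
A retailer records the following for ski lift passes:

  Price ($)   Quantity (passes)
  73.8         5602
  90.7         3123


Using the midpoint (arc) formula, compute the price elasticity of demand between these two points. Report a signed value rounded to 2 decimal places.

%ΔQ = (3123 − 5602) / [(5602 + 3123)/2] = -2479/4362.5 = -0.568252…
%ΔP = (90.7 − 73.8) / [(73.8 + 90.7)/2] = 16.9/82.25 = 0.205471…
Arc Ed = %ΔQ / %ΔP = (-2479/4362.5) / (16.9/82.25) = -2.7656…

-2.77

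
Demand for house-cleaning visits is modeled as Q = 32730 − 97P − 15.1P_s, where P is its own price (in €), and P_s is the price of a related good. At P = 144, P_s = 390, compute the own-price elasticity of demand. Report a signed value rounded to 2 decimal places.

At the given values, Q = 32730 − 97(144) − 15.1(390) = 12873.
∂Q/∂P = −97.
E = (-97) × (144/12873) = -1.0850…

-1.09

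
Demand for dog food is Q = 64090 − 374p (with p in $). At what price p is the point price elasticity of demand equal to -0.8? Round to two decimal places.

Ed = −374p/(64090 − 374p). Set this equal to -0.8:
374p = 0.8·(64090 − 374p) ⇒ 374p(1 + 0.8) = 0.8·64090
p = 0.8·64090 / (374·1.8) = 76.1616…

76.16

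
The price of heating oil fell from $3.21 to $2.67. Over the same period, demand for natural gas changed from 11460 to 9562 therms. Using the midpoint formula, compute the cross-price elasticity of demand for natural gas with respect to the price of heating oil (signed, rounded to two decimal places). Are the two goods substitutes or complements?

%ΔQ_{natural gas} = (9562 − 11460)/avg = -1898/10511 = -0.180572…
%ΔP_{heating oil} = (2.67 − 3.21)/avg = -0.54/2.94 = -0.183673…
E_cross = (-1898/10511) / (-0.54/2.94) = 0.9831…
E_cross > 0 ⇒ the goods are substitutes.

0.98; substitutes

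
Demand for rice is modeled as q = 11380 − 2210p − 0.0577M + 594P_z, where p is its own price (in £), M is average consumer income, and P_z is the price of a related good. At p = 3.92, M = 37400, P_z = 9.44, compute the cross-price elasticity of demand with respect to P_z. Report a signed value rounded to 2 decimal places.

At the given values, q = 11380 − 2210(3.92) − 0.0577(37400) + 594(9.44) = 6166.18.
∂q/∂P_z = 594.
E = (594) × (9.44/6166.18) = 0.9093…

0.91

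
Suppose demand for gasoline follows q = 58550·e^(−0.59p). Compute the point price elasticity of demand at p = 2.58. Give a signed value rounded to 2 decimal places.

-1.52

dq/dp = −0.59·q = -7538.69. At p = 2.58, q = 12777.4.
Ed = (dq/dp)·(p/q) = (-7538.69) × (2.58/12777.4) = -1.5222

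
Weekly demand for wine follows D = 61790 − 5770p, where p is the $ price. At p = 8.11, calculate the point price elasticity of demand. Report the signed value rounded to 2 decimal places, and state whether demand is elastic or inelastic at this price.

-3.12; elastic

dD/dp = −5770. At p = 8.11, D = 61790 − 5770(8.11) = 14995.3.
Ed = (dD/dp)·(p/D) = −5770 × (8.11/14995.3) = -3.1206…
|Ed| = 3.12 > 1, so demand is elastic.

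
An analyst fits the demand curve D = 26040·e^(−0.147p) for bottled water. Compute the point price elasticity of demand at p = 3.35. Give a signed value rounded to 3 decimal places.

dD/dp = −0.147·D = -2339.32. At p = 3.35, D = 15913.8.
Ed = (dD/dp)·(p/D) = (-2339.32) × (3.35/15913.8) = -0.49245

-0.492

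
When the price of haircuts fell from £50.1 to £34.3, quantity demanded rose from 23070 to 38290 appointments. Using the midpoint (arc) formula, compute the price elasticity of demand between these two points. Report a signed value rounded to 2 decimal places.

-1.32

%ΔQ = (38290 − 23070) / [(23070 + 38290)/2] = 15220/30680 = 0.496088…
%ΔP = (34.3 − 50.1) / [(50.1 + 34.3)/2] = -15.8/42.2 = -0.374407…
Arc Ed = %ΔQ / %ΔP = (15220/30680) / (-15.8/42.2) = -1.3249…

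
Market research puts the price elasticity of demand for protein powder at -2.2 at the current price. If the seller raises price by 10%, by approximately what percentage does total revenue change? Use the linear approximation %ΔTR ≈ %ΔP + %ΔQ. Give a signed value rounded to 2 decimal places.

-12.00%

%ΔQ ≈ Ed × %ΔP = (-2.2) × (+10%) = -22.0000%
%ΔTR ≈ %ΔP + %ΔQ = (+10%) + (-22.0000%) = -12.0000%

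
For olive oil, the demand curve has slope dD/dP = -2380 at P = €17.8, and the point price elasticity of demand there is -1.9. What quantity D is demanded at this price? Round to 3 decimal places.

22296.842

Ed = (dD/dP)·(P/D) ⇒ D = (dD/dP)·P/Ed = (-2380)·17.8/(-1.9) = 22296.84210…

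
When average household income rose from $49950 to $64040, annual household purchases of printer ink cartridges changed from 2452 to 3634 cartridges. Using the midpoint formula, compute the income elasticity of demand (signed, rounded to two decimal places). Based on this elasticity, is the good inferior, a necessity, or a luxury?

%ΔQ = (3634 − 2452)/[( 2452 + 3634)/2] = 1182/3043 = 0.388432…
%ΔIncome = (64040 − 49950)/[( 49950 + 64040)/2] = 14090/56995 = 0.247214…
E_income = (1182/3043) / (14090/56995) = 1.5712…
E_income > 1 ⇒ normal good, luxury.

1.57; luxury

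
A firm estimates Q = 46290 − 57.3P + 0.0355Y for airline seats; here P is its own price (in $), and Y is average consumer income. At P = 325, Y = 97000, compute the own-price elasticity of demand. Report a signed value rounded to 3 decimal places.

At the given values, Q = 46290 − 57.3(325) + 0.0355(97000) = 31111.
∂Q/∂P = −57.3.
E = (-57.3) × (325/31111) = -0.59858…

-0.599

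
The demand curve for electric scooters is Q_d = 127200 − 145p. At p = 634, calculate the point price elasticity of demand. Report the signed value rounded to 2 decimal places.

dQ_d/dp = −145. At p = 634, Q_d = 127200 − 145(634) = 35270.
Ed = (dQ_d/dp)·(p/Q_d) = −145 × (634/35270) = -2.6064…

-2.61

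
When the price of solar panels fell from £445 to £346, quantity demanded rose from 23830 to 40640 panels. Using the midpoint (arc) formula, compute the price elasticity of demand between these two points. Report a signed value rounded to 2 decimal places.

%ΔQ = (40640 − 23830) / [(23830 + 40640)/2] = 16810/32235 = 0.521482…
%ΔP = (346 − 445) / [(445 + 346)/2] = -99/395.5 = -0.250316…
Arc Ed = %ΔQ / %ΔP = (16810/32235) / (-99/395.5) = -2.0832…

-2.08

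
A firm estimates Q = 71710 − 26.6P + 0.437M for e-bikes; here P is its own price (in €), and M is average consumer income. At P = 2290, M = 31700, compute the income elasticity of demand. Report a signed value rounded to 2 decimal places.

At the given values, Q = 71710 − 26.6(2290) + 0.437(31700) = 24648.9.
∂Q/∂M = 0.437.
E = (0.437) × (31700/24648.9) = 0.5620…

0.56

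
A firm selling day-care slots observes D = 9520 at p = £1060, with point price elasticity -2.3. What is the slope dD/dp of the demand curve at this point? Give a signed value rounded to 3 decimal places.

Ed = (dD/dp)·(p/D) ⇒ dD/dp = Ed·D/p = (-2.3)·9520/1060 = -20.65660…

-20.657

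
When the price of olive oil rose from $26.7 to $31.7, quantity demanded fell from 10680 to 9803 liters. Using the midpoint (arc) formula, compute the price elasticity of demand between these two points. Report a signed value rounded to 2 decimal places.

%ΔQ = (9803 − 10680) / [(10680 + 9803)/2] = -877/10241.5 = -0.085631…
%ΔP = (31.7 − 26.7) / [(26.7 + 31.7)/2] = 5/29.2 = 0.171232…
Arc Ed = %ΔQ / %ΔP = (-877/10241.5) / (5/29.2) = -0.5000…

-0.50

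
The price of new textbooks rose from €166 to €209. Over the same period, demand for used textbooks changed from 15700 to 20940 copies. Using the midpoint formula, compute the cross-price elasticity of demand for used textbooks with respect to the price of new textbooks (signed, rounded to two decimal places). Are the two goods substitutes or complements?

1.25; substitutes

%ΔQ_{used textbooks} = (20940 − 15700)/avg = 5240/18320 = 0.286026…
%ΔP_{new textbooks} = (209 − 166)/avg = 43/187.5 = 0.229333…
E_cross = (5240/18320) / (43/187.5) = 1.2472…
E_cross > 0 ⇒ the goods are substitutes.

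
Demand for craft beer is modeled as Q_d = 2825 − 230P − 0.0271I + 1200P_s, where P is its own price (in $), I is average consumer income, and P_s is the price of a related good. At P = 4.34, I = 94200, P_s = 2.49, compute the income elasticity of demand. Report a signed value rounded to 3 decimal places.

-1.129

At the given values, Q_d = 2825 − 230(4.34) − 0.0271(94200) + 1200(2.49) = 2261.98.
∂Q_d/∂I = -0.0271.
E = (-0.0271) × (94200/2261.98) = -1.12857…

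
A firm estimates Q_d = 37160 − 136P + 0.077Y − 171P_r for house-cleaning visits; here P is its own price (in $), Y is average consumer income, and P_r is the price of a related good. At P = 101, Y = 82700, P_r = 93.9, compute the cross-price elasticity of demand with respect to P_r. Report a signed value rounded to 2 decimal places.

-1.17

At the given values, Q_d = 37160 − 136(101) + 0.077(82700) − 171(93.9) = 13735.
∂Q_d/∂P_r = -171.
E = (-171) × (93.9/13735) = -1.1690…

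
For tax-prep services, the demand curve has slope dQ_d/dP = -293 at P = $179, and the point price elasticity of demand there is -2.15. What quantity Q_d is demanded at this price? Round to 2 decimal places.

24393.95

Ed = (dQ_d/dP)·(P/Q_d) ⇒ Q_d = (dQ_d/dP)·P/Ed = (-293)·179/(-2.15) = 24393.9534…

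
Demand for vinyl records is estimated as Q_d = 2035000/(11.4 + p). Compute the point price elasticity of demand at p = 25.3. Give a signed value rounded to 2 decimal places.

-0.69

dQ_d/dp = −2035000/(11.4 + p)² = -1510.89. At p = 25.3, Q_d = 55449.6.
Ed = (dQ_d/dp)·(p/Q_d) = (-1510.89) × (25.3/55449.6) = -0.6893…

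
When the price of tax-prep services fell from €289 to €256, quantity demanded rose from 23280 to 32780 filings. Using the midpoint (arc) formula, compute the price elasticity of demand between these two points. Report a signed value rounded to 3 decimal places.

%ΔQ = (32780 − 23280) / [(23280 + 32780)/2] = 9500/28030 = 0.338922…
%ΔP = (256 − 289) / [(289 + 256)/2] = -33/272.5 = -0.121100…
Arc Ed = %ΔQ / %ΔP = (9500/28030) / (-33/272.5) = -2.79867…

-2.799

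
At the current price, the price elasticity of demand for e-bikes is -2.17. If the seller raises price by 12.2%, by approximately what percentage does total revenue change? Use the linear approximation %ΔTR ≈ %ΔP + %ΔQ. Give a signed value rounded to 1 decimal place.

%ΔQ ≈ Ed × %ΔP = (-2.17) × (+12.2%) = -26.4740%
%ΔTR ≈ %ΔP + %ΔQ = (+12.2%) + (-26.4740%) = -14.2740%

-14.3%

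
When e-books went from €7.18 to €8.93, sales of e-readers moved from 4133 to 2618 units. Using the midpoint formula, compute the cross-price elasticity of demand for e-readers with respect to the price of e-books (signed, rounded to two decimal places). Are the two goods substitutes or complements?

-2.07; complements

%ΔQ_{e-readers} = (2618 − 4133)/avg = -1515/3375.5 = -0.448822…
%ΔP_{e-books} = (8.93 − 7.18)/avg = 1.75/8.055 = 0.217256…
E_cross = (-1515/3375.5) / (1.75/8.055) = -2.0658…
E_cross < 0 ⇒ the goods are complements.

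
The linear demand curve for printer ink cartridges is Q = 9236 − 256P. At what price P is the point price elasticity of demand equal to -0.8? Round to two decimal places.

16.03

Ed = −256P/(9236 − 256P). Set this equal to -0.8:
256P = 0.8·(9236 − 256P) ⇒ 256P(1 + 0.8) = 0.8·9236
P = 0.8·9236 / (256·1.8) = 16.0347…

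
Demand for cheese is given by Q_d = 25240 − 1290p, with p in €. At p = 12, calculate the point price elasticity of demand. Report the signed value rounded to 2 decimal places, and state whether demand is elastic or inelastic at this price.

-1.59; elastic

dQ_d/dp = −1290. At p = 12, Q_d = 25240 − 1290(12) = 9760.
Ed = (dQ_d/dp)·(p/Q_d) = −1290 × (12/9760) = -1.5860…
|Ed| = 1.59 > 1, so demand is elastic.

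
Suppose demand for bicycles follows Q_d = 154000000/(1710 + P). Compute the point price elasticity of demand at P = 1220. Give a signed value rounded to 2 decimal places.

dQ_d/dP = −154000000/(1710 + P)² = -17.9385. At P = 1220, Q_d = 52559.7.
Ed = (dQ_d/dP)·(P/Q_d) = (-17.9385) × (1220/52559.7) = -0.4163…

-0.42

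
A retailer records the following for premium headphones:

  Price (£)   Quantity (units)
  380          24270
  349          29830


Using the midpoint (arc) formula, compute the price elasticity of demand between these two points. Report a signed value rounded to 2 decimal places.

-2.42

%ΔQ = (29830 − 24270) / [(24270 + 29830)/2] = 5560/27050 = 0.205545…
%ΔP = (349 − 380) / [(380 + 349)/2] = -31/364.5 = -0.085048…
Arc Ed = %ΔQ / %ΔP = (5560/27050) / (-31/364.5) = -2.4168…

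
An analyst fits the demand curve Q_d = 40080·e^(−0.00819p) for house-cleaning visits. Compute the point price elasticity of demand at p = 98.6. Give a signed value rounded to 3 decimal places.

-0.808

dQ_d/dp = −0.00819·Q_d = -146.388. At p = 98.6, Q_d = 17873.9.
Ed = (dQ_d/dp)·(p/Q_d) = (-146.388) × (98.6/17873.9) = -0.80753…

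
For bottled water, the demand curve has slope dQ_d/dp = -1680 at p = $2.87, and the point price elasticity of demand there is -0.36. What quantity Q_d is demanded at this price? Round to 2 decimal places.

Ed = (dQ_d/dp)·(p/Q_d) ⇒ Q_d = (dQ_d/dp)·p/Ed = (-1680)·2.87/(-0.36) = 13393.3333…

13393.33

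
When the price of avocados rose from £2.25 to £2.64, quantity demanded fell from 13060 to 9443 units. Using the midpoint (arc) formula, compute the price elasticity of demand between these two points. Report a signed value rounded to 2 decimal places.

%ΔQ = (9443 − 13060) / [(13060 + 9443)/2] = -3617/11251.5 = -0.321468…
%ΔP = (2.64 − 2.25) / [(2.25 + 2.64)/2] = 0.39/2.445 = 0.159509…
Arc Ed = %ΔQ / %ΔP = (-3617/11251.5) / (0.39/2.445) = -2.0153…

-2.02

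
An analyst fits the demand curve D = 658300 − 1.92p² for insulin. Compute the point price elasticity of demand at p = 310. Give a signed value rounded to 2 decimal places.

dD/dp = −2·1.92·p = -1190.4. At p = 310, D = 473788.
Ed = (dD/dp)·(p/D) = (-1190.4) × (310/473788) = -0.7788…

-0.78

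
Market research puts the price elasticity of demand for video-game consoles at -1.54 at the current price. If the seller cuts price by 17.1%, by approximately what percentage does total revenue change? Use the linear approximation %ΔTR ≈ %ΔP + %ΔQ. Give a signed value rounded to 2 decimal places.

+9.23%

%ΔQ ≈ Ed × %ΔP = (-1.54) × (-17.1%) = +26.3340%
%ΔTR ≈ %ΔP + %ΔQ = (-17.1%) + (+26.3340%) = +9.2340%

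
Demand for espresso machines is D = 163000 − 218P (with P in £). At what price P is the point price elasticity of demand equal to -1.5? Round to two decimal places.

Ed = −218P/(163000 − 218P). Set this equal to -1.5:
218P = 1.5·(163000 − 218P) ⇒ 218P(1 + 1.5) = 1.5·163000
P = 1.5·163000 / (218·2.5) = 448.6238…

448.62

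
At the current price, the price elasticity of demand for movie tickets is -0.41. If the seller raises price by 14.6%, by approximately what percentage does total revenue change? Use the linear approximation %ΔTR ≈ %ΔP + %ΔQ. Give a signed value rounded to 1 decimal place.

+8.6%

%ΔQ ≈ Ed × %ΔP = (-0.41) × (+14.6%) = -5.9860%
%ΔTR ≈ %ΔP + %ΔQ = (+14.6%) + (-5.9860%) = +8.6140%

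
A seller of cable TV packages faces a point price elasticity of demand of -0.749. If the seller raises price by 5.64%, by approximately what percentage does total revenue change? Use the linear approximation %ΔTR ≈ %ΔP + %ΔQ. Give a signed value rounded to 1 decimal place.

%ΔQ ≈ Ed × %ΔP = (-0.749) × (+5.64%) = -4.2244%
%ΔTR ≈ %ΔP + %ΔQ = (+5.64%) + (-4.2244%) = +1.4156%

+1.4%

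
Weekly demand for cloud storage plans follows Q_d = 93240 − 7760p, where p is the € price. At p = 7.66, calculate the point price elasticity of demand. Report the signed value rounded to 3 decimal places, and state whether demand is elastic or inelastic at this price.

dQ_d/dp = −7760. At p = 7.66, Q_d = 93240 − 7760(7.66) = 33798.4.
Ed = (dQ_d/dp)·(p/Q_d) = −7760 × (7.66/33798.4) = -1.75871…
|Ed| = 1.759 > 1, so demand is elastic.

-1.759; elastic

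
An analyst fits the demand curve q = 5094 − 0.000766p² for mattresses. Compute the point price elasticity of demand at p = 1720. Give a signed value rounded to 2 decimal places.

-1.60

dq/dp = −2·0.000766·p = -2.63504. At p = 1720, q = 2827.8656.
Ed = (dq/dp)·(p/q) = (-2.63504) × (1720/2827.8656) = -1.6027…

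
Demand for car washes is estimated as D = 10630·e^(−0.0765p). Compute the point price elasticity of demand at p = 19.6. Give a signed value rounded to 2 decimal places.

-1.50

dD/dp = −0.0765·D = -181.557. At p = 19.6, D = 2373.3.
Ed = (dD/dp)·(p/D) = (-181.557) × (19.6/2373.3) = -1.4994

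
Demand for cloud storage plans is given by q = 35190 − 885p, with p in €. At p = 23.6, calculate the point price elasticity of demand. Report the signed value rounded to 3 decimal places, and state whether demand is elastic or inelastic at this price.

-1.460; elastic

dq/dp = −885. At p = 23.6, q = 35190 − 885(23.6) = 14304.
Ed = (dq/dp)·(p/q) = −885 × (23.6/14304) = -1.46015…
|Ed| = 1.460 > 1, so demand is elastic.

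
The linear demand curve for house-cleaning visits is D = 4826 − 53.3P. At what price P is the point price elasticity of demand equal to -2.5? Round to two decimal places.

Ed = −53.3P/(4826 − 53.3P). Set this equal to -2.5:
53.3P = 2.5·(4826 − 53.3P) ⇒ 53.3P(1 + 2.5) = 2.5·4826
P = 2.5·4826 / (53.3·3.5) = 64.6743…

64.67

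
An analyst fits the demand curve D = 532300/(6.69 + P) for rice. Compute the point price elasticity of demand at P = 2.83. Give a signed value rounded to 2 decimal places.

-0.30

dD/dP = −532300/(6.69 + P)² = -5873.31. At P = 2.83, D = 55913.9.
Ed = (dD/dP)·(P/D) = (-5873.31) × (2.83/55913.9) = -0.2972…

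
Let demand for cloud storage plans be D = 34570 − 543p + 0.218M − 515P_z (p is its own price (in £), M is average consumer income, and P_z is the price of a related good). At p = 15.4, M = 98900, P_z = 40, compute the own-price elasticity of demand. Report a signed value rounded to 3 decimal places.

At the given values, D = 34570 − 543(15.4) + 0.218(98900) − 515(40) = 27168.
∂D/∂p = −543.
E = (-543) × (15.4/27168) = -0.30779…

-0.308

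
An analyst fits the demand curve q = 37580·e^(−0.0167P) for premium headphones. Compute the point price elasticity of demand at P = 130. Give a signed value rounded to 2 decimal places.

-2.17

dq/dP = −0.0167·q = -71.5847. At P = 130, q = 4286.51.
Ed = (dq/dP)·(P/q) = (-71.5847) × (130/4286.51) = -2.171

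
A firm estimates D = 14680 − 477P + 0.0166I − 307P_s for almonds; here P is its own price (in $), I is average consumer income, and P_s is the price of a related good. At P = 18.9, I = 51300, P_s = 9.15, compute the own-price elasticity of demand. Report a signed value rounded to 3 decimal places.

At the given values, D = 14680 − 477(18.9) + 0.0166(51300) − 307(9.15) = 3707.23.
∂D/∂P = −477.
E = (-477) × (18.9/3707.23) = -2.43181…

-2.432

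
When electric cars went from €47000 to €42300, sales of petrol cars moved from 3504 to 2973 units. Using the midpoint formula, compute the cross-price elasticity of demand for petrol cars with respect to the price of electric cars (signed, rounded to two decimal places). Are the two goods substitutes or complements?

%ΔQ_{petrol cars} = (2973 − 3504)/avg = -531/3238.5 = -0.163964…
%ΔP_{electric cars} = (42300 − 47000)/avg = -4700/44650 = -0.105263…
E_cross = (-531/3238.5) / (-4700/44650) = 1.5576…
E_cross > 0 ⇒ the goods are substitutes.

1.56; substitutes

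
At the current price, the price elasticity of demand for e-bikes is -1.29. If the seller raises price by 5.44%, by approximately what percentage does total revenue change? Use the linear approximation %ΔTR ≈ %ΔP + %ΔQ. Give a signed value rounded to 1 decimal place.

%ΔQ ≈ Ed × %ΔP = (-1.29) × (+5.44%) = -7.0176%
%ΔTR ≈ %ΔP + %ΔQ = (+5.44%) + (-7.0176%) = -1.5776%

-1.6%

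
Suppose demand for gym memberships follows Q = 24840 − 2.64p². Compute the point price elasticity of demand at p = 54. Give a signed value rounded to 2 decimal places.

-0.90

dQ/dp = −2·2.64·p = -285.12. At p = 54, Q = 17141.76.
Ed = (dQ/dp)·(p/Q) = (-285.12) × (54/17141.76) = -0.8981…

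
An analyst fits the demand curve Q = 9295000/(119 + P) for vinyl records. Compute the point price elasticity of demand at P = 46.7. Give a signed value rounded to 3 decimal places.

-0.282

dQ/dP = −9295000/(119 + P)² = -338.536. At P = 46.7, Q = 56095.4.
Ed = (dQ/dP)·(P/Q) = (-338.536) × (46.7/56095.4) = -0.28183…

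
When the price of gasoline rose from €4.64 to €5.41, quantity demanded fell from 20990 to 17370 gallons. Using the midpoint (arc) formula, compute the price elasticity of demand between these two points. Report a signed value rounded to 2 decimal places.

-1.23

%ΔQ = (17370 − 20990) / [(20990 + 17370)/2] = -3620/19180 = -0.188738…
%ΔP = (5.41 − 4.64) / [(4.64 + 5.41)/2] = 0.77/5.025 = 0.153233…
Arc Ed = %ΔQ / %ΔP = (-3620/19180) / (0.77/5.025) = -1.2317…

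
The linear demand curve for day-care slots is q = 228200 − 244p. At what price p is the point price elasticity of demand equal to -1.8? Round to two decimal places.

Ed = −244p/(228200 − 244p). Set this equal to -1.8:
244p = 1.8·(228200 − 244p) ⇒ 244p(1 + 1.8) = 1.8·228200
p = 1.8·228200 / (244·2.8) = 601.2295…

601.23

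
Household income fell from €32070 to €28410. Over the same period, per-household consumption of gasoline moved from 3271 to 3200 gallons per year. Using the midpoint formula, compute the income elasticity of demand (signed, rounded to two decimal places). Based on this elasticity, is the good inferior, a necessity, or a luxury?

%ΔQ = (3200 − 3271)/[( 3271 + 3200)/2] = -71/3235.5 = -0.021944…
%ΔIncome = (28410 − 32070)/[( 32070 + 28410)/2] = -3660/30240 = -0.121031…
E_income = (-71/3235.5) / (-3660/30240) = 0.1813…
0 < E_income < 1 ⇒ normal good, necessity.

0.18; necessity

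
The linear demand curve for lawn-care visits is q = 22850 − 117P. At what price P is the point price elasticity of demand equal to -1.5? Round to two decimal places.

117.18

Ed = −117P/(22850 − 117P). Set this equal to -1.5:
117P = 1.5·(22850 − 117P) ⇒ 117P(1 + 1.5) = 1.5·22850
P = 1.5·22850 / (117·2.5) = 117.1794…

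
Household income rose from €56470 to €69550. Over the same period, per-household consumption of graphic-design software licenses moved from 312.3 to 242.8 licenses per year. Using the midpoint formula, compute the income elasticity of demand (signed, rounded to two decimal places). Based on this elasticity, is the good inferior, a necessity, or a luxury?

%ΔQ = (242.8 − 312.3)/[( 312.3 + 242.8)/2] = -69.5/277.55 = -0.250405…
%ΔIncome = (69550 − 56470)/[( 56470 + 69550)/2] = 13080/63010 = 0.207586…
E_income = (-69.5/277.55) / (13080/63010) = -1.2062…
E_income < 0 ⇒ inferior good.

-1.21; inferior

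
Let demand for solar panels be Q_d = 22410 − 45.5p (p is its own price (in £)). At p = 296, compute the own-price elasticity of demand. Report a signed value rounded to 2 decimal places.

At the given values, Q_d = 22410 − 45.5(296) = 8942.
∂Q_d/∂p = −45.5.
E = (-45.5) × (296/8942) = -1.5061…

-1.51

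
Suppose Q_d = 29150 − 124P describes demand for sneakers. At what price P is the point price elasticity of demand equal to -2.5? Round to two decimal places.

Ed = −124P/(29150 − 124P). Set this equal to -2.5:
124P = 2.5·(29150 − 124P) ⇒ 124P(1 + 2.5) = 2.5·29150
P = 2.5·29150 / (124·3.5) = 167.9147…

167.91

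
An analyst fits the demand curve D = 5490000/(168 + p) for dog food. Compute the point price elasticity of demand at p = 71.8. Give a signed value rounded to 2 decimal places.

dD/dp = −5490000/(168 + p)² = -95.4716. At p = 71.8, D = 22894.1.
Ed = (dD/dp)·(p/D) = (-95.4716) × (71.8/22894.1) = -0.2994…

-0.30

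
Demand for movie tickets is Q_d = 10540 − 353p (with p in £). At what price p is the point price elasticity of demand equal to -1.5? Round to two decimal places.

Ed = −353p/(10540 − 353p). Set this equal to -1.5:
353p = 1.5·(10540 − 353p) ⇒ 353p(1 + 1.5) = 1.5·10540
p = 1.5·10540 / (353·2.5) = 17.9150…

17.92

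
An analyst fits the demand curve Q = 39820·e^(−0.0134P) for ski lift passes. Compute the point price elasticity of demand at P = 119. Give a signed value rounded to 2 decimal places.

dQ/dP = −0.0134·Q = -108.313. At P = 119, Q = 8083.05.
Ed = (dQ/dP)·(P/Q) = (-108.313) × (119/8083.05) = -1.5946

-1.59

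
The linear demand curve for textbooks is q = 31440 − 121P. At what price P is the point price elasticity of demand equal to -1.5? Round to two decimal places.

Ed = −121P/(31440 − 121P). Set this equal to -1.5:
121P = 1.5·(31440 − 121P) ⇒ 121P(1 + 1.5) = 1.5·31440
P = 1.5·31440 / (121·2.5) = 155.9008…

155.90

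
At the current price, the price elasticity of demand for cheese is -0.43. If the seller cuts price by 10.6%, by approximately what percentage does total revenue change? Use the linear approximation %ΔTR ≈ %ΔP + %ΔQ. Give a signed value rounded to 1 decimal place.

%ΔQ ≈ Ed × %ΔP = (-0.43) × (-10.6%) = +4.5580%
%ΔTR ≈ %ΔP + %ΔQ = (-10.6%) + (+4.5580%) = -6.0420%

-6.0%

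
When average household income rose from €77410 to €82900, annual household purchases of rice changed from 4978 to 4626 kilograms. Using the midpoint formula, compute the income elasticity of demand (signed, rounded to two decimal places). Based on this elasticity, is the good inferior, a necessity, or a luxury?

%ΔQ = (4626 − 4978)/[( 4978 + 4626)/2] = -352/4802 = -0.073302…
%ΔIncome = (82900 − 77410)/[( 77410 + 82900)/2] = 5490/80155 = 0.068492…
E_income = (-352/4802) / (5490/80155) = -1.0702…
E_income < 0 ⇒ inferior good.

-1.07; inferior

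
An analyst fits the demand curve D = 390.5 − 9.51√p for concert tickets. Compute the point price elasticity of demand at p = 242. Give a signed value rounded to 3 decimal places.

dD/dp = −9.51/(2√p) = -0.305663. At p = 242, D = 242.559.
Ed = (dD/dp)·(p/D) = (-0.305663) × (242/242.559) = -0.30495…

-0.305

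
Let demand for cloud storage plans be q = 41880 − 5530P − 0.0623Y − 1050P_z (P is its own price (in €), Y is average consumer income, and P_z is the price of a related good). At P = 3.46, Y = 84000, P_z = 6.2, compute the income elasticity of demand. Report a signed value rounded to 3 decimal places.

-0.476

At the given values, q = 41880 − 5530(3.46) − 0.0623(84000) − 1050(6.2) = 11003.
∂q/∂Y = -0.0623.
E = (-0.0623) × (84000/11003) = -0.47561…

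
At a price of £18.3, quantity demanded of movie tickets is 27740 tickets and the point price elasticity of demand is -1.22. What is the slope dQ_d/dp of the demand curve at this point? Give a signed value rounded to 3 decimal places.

Ed = (dQ_d/dp)·(p/Q_d) ⇒ dQ_d/dp = Ed·Q_d/p = (-1.22)·27740/18.3 = -1849.33333…

-1849.333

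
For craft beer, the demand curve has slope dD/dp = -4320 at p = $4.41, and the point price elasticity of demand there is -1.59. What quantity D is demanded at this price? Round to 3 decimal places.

11981.887

Ed = (dD/dp)·(p/D) ⇒ D = (dD/dp)·p/Ed = (-4320)·4.41/(-1.59) = 11981.88679…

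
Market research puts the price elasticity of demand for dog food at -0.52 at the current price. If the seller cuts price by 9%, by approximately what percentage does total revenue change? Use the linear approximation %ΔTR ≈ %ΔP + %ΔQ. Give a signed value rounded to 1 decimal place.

%ΔQ ≈ Ed × %ΔP = (-0.52) × (-9%) = +4.6800%
%ΔTR ≈ %ΔP + %ΔQ = (-9%) + (+4.6800%) = -4.3200%

-4.3%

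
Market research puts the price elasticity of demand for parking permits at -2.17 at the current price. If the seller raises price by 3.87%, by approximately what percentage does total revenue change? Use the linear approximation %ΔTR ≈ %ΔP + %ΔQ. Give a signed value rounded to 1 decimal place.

%ΔQ ≈ Ed × %ΔP = (-2.17) × (+3.87%) = -8.3979%
%ΔTR ≈ %ΔP + %ΔQ = (+3.87%) + (-8.3979%) = -4.5279%

-4.5%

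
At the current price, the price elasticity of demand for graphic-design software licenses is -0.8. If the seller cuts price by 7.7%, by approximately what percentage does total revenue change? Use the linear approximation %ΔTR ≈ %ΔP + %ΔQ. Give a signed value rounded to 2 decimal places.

-1.54%

%ΔQ ≈ Ed × %ΔP = (-0.8) × (-7.7%) = +6.1600%
%ΔTR ≈ %ΔP + %ΔQ = (-7.7%) + (+6.1600%) = -1.5400%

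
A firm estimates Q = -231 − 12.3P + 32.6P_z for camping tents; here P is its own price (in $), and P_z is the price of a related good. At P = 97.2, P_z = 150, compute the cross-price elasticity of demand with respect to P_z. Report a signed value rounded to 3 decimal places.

At the given values, Q = -231 − 12.3(97.2) + 32.6(150) = 3463.44.
∂Q/∂P_z = 32.6.
E = (32.6) × (150/3463.44) = 1.41189…

1.412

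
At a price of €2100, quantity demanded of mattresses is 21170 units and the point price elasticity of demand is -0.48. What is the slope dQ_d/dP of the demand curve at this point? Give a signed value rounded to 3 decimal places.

Ed = (dQ_d/dP)·(P/Q_d) ⇒ dQ_d/dP = Ed·Q_d/P = (-0.48)·21170/2100 = -4.83885…

-4.839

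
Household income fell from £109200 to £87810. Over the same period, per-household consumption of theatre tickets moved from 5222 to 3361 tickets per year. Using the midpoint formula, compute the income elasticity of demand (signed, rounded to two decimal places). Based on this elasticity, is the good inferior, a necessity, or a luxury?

2.00; luxury

%ΔQ = (3361 − 5222)/[( 5222 + 3361)/2] = -1861/4291.5 = -0.433647…
%ΔIncome = (87810 − 109200)/[( 109200 + 87810)/2] = -21390/98505 = -0.217146…
E_income = (-1861/4291.5) / (-21390/98505) = 1.9970…
E_income > 1 ⇒ normal good, luxury.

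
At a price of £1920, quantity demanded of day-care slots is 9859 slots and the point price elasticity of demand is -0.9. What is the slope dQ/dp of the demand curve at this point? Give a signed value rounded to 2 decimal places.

Ed = (dQ/dp)·(p/Q) ⇒ dQ/dp = Ed·Q/p = (-0.9)·9859/1920 = -4.6214…

-4.62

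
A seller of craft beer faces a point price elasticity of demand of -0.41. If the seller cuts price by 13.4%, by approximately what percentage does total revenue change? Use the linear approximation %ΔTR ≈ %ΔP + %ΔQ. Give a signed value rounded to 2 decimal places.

%ΔQ ≈ Ed × %ΔP = (-0.41) × (-13.4%) = +5.4940%
%ΔTR ≈ %ΔP + %ΔQ = (-13.4%) + (+5.4940%) = -7.9060%

-7.91%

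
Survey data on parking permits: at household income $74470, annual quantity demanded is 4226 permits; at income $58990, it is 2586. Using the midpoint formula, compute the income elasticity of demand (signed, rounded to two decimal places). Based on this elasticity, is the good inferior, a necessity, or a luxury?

2.08; luxury

%ΔQ = (2586 − 4226)/[( 4226 + 2586)/2] = -1640/3406 = -0.481503…
%ΔIncome = (58990 − 74470)/[( 74470 + 58990)/2] = -15480/66730 = -0.231979…
E_income = (-1640/3406) / (-15480/66730) = 2.0756…
E_income > 1 ⇒ normal good, luxury.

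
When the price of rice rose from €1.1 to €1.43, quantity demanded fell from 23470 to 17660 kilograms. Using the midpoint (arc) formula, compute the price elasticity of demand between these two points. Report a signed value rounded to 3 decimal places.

-1.083

%ΔQ = (17660 − 23470) / [(23470 + 17660)/2] = -5810/20565 = -0.282518…
%ΔP = (1.43 − 1.1) / [(1.1 + 1.43)/2] = 0.33/1.265 = 0.260869…
Arc Ed = %ΔQ / %ΔP = (-5810/20565) / (0.33/1.265) = -1.08298…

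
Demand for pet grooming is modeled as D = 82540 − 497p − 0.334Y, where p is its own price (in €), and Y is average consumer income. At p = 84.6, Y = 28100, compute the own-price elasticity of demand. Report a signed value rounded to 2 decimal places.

At the given values, D = 82540 − 497(84.6) − 0.334(28100) = 31108.4.
∂D/∂p = −497.
E = (-497) × (84.6/31108.4) = -1.3516…

-1.35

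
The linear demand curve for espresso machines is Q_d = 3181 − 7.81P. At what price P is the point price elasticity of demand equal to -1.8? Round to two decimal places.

Ed = −7.81P/(3181 − 7.81P). Set this equal to -1.8:
7.81P = 1.8·(3181 − 7.81P) ⇒ 7.81P(1 + 1.8) = 1.8·3181
P = 1.8·3181 / (7.81·2.8) = 261.8346…

261.83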